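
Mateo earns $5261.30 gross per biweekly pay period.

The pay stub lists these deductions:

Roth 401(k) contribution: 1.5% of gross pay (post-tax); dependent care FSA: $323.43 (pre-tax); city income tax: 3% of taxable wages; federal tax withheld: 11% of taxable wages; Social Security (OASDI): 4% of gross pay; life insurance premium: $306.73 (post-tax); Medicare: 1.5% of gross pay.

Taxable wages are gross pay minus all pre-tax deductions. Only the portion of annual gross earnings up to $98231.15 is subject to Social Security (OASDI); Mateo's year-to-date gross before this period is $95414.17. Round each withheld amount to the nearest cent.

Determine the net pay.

$3669.31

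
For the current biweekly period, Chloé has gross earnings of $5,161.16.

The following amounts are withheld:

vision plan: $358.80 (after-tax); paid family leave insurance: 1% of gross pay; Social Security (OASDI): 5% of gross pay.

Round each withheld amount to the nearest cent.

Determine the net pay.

Paid family leave insurance: $5,161.16 × 0.01 = $51.61
Social Security (OASDI): $5,161.16 × 0.05 = $258.06
Vision plan: $358.80
Total deductions = $51.61 + $258.06 + $358.80 = $668.47
Net pay = $5,161.16 − $668.47 = $4,492.69

$4,492.69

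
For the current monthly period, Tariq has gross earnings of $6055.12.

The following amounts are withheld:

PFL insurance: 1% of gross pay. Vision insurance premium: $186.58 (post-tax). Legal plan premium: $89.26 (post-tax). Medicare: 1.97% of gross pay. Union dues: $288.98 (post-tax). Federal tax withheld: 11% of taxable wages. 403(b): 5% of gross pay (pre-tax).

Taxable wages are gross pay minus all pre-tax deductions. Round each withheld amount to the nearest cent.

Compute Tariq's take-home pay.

403(b): $6055.12 × 0.05 = $302.76
Taxable wages = $6055.12 − $302.76 = $5752.36
Federal tax withheld: $5752.36 × 0.11 = $632.76
Medicare: $6055.12 × 0.0197 = $119.29
PFL insurance: $6055.12 × 0.01 = $60.55
Union dues: $288.98
Vision insurance premium: $186.58
Legal plan premium: $89.26
Total deductions = $302.76 + $632.76 + $119.29 + $60.55 + $288.98 + $186.58 + $89.26 = $1680.18
Net pay = $6055.12 − $1680.18 = $4374.94

$4374.94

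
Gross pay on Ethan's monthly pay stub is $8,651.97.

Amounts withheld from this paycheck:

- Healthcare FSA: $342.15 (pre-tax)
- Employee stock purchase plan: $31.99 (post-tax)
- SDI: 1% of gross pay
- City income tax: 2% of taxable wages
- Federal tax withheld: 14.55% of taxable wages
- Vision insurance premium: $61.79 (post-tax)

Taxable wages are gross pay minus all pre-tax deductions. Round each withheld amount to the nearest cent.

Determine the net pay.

$6,754.24

Healthcare FSA: $342.15
Taxable wages = $8,651.97 − $342.15 = $8,309.82
City income tax: $8,309.82 × 0.02 = $166.20
Federal tax withheld: $8,309.82 × 0.1455 = $1,209.08
SDI: $8,651.97 × 0.01 = $86.52
Vision insurance premium: $61.79
Employee stock purchase plan: $31.99
Total deductions = $342.15 + $166.20 + $1,209.08 + $86.52 + $61.79 + $31.99 = $1,897.73
Net pay = $8,651.97 − $1,897.73 = $6,754.24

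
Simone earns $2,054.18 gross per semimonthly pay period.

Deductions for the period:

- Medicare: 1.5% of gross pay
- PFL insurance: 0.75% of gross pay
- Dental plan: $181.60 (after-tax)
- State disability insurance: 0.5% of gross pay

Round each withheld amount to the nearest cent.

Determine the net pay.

$1,816.09

PFL insurance: $2,054.18 × 0.0075 = $15.41
State disability insurance: $2,054.18 × 0.005 = $10.27
Medicare: $2,054.18 × 0.015 = $30.81
Dental plan: $181.60
Total deductions = $15.41 + $10.27 + $30.81 + $181.60 = $238.09
Net pay = $2,054.18 − $238.09 = $1,816.09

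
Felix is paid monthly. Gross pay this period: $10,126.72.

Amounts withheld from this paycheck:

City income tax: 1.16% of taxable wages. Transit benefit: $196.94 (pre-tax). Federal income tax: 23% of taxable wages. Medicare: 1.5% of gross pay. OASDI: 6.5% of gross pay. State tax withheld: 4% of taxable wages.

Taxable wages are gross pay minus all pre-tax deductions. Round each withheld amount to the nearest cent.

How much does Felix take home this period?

Transit benefit: $196.94
Taxable wages = $10,126.72 − $196.94 = $9,929.78
Federal income tax: $9,929.78 × 0.23 = $2,283.85
City income tax: $9,929.78 × 0.0116 = $115.19
State tax withheld: $9,929.78 × 0.04 = $397.19
Medicare: $10,126.72 × 0.015 = $151.90
OASDI: $10,126.72 × 0.065 = $658.24
Total deductions = $196.94 + $2,283.85 + $115.19 + $397.19 + $151.90 + $658.24 = $3,803.31
Net pay = $10,126.72 − $3,803.31 = $6,323.41

$6,323.41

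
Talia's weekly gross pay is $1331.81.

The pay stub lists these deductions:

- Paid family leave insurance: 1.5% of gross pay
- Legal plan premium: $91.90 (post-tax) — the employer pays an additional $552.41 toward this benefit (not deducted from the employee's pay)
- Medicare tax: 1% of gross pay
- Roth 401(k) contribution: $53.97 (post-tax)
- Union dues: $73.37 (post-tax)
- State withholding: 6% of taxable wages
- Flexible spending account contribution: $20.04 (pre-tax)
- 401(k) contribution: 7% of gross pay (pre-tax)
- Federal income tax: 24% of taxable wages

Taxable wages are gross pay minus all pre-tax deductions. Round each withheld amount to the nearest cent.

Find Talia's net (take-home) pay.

$600.44

401(k) contribution: $1331.81 × 0.07 = $93.23
Flexible spending account contribution: $20.04
Pre-tax total = $93.23 + $20.04 = $113.27
Taxable wages = $1331.81 − $113.27 = $1218.54
State withholding: $1218.54 × 0.06 = $73.11
Federal income tax: $1218.54 × 0.24 = $292.45
Paid family leave insurance: $1331.81 × 0.015 = $19.98
Medicare tax: $1331.81 × 0.01 = $13.32
Legal plan premium: $91.90
Roth 401(k) contribution: $53.97
Union dues: $73.37
(Employer's $552.41 toward legal plan premium is not withheld from the employee.)
Total deductions = $93.23 + $20.04 + $73.11 + $292.45 + $19.98 + $13.32 + $91.90 + $53.97 + $73.37 = $731.37
Net pay = $1331.81 − $731.37 = $600.44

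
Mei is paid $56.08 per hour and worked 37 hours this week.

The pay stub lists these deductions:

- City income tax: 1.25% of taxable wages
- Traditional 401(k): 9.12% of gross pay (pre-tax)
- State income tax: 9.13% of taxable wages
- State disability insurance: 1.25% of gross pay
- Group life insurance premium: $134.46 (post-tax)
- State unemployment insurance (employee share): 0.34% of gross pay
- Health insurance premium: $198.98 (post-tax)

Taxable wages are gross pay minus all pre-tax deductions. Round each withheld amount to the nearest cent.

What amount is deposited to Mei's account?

$1323.55

Gross pay: 37 × $56.08 = $2074.96
Traditional 401(k): $2074.96 × 0.0912 = $189.24
Taxable wages = $2074.96 − $189.24 = $1885.72
City income tax: $1885.72 × 0.0125 = $23.57
State income tax: $1885.72 × 0.0913 = $172.17
State unemployment insurance (employee share): $2074.96 × 0.0034 = $7.05
State disability insurance: $2074.96 × 0.0125 = $25.94
Health insurance premium: $198.98
Group life insurance premium: $134.46
Total deductions = $189.24 + $23.57 + $172.17 + $7.05 + $25.94 + $198.98 + $134.46 = $751.41
Net pay = $2074.96 − $751.41 = $1323.55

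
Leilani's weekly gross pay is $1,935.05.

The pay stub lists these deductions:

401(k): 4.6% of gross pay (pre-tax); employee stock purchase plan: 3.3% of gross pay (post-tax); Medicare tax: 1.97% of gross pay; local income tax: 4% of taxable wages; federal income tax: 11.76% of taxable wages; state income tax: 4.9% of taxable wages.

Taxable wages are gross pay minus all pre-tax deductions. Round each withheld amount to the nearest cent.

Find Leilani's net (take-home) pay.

$1,362.67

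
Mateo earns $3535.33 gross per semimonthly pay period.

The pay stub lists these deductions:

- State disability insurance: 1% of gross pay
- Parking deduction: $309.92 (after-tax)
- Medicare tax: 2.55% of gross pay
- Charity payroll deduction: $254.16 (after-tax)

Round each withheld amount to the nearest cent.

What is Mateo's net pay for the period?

$2845.75

Medicare tax: $3535.33 × 0.0255 = $90.15
State disability insurance: $3535.33 × 0.01 = $35.35
Charity payroll deduction: $254.16
Parking deduction: $309.92
Total deductions = $90.15 + $35.35 + $254.16 + $309.92 = $689.58
Net pay = $3535.33 − $689.58 = $2845.75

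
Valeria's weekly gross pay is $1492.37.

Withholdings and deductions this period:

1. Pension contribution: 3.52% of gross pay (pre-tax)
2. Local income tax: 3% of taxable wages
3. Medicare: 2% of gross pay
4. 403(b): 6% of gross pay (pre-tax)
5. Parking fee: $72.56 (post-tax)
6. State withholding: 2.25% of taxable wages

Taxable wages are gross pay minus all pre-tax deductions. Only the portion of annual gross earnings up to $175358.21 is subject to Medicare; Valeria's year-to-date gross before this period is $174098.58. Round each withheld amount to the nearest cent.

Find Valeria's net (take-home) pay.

$1181.66

Pension contribution: $1492.37 × 0.0352 = $52.53
403(b): $1492.37 × 0.06 = $89.54
Pre-tax total = $52.53 + $89.54 = $142.07
Taxable wages = $1492.37 − $142.07 = $1350.30
State withholding: $1350.30 × 0.0225 = $30.38
Local income tax: $1350.30 × 0.03 = $40.51
Medicare: only $175358.21 − $174098.58 = $1259.63 of this check is subject → $1259.63 × 0.02 = $25.19
Parking fee: $72.56
Total deductions = $52.53 + $89.54 + $30.38 + $40.51 + $25.19 + $72.56 = $310.71
Net pay = $1492.37 − $310.71 = $1181.66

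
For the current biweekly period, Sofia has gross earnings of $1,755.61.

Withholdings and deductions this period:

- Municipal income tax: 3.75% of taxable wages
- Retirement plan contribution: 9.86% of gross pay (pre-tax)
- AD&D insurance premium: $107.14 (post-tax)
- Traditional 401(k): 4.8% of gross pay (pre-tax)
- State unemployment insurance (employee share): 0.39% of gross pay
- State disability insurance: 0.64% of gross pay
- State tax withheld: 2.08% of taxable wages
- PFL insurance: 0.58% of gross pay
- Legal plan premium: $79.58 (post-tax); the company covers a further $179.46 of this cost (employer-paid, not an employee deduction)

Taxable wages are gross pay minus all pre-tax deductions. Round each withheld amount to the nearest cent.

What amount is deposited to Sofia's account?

$1,195.91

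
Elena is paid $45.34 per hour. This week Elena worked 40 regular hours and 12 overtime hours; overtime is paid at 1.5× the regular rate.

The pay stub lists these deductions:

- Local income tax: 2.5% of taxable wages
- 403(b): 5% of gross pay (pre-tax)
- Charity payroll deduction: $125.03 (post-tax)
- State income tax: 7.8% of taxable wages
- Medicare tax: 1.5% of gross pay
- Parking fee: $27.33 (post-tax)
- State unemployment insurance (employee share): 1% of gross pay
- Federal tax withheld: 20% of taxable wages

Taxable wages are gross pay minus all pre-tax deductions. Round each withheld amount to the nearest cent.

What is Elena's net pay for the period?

$1,523.15

Regular pay: 40 × $45.34 = $1,813.60
Overtime pay: 12 × $45.34 × 1.5 = $816.12
Gross pay = $1,813.60 + $816.12 = $2,629.72
403(b): $2,629.72 × 0.05 = $131.49
Taxable wages = $2,629.72 − $131.49 = $2,498.23
Local income tax: $2,498.23 × 0.025 = $62.46
Federal tax withheld: $2,498.23 × 0.2 = $499.65
State income tax: $2,498.23 × 0.078 = $194.86
State unemployment insurance (employee share): $2,629.72 × 0.01 = $26.30
Medicare tax: $2,629.72 × 0.015 = $39.45
Charity payroll deduction: $125.03
Parking fee: $27.33
Total deductions = $131.49 + $62.46 + $499.65 + $194.86 + $26.30 + $39.45 + $125.03 + $27.33 = $1,106.57
Net pay = $2,629.72 − $1,106.57 = $1,523.15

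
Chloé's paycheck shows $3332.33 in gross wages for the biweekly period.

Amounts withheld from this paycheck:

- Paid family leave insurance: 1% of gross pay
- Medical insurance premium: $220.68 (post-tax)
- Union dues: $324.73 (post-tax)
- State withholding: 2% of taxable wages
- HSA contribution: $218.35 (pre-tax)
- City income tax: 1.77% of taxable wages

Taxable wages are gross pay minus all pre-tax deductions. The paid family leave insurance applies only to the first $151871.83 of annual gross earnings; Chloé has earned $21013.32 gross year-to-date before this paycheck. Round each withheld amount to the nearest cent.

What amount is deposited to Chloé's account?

HSA contribution: $218.35
Taxable wages = $3332.33 − $218.35 = $3113.98
City income tax: $3113.98 × 0.0177 = $55.12
State withholding: $3113.98 × 0.02 = $62.28
Paid family leave insurance: cap not yet reached, full $3332.33 is subject → $3332.33 × 0.01 = $33.32
Medical insurance premium: $220.68
Union dues: $324.73
Total deductions = $218.35 + $55.12 + $62.28 + $33.32 + $220.68 + $324.73 = $914.48
Net pay = $3332.33 − $914.48 = $2417.85

$2417.85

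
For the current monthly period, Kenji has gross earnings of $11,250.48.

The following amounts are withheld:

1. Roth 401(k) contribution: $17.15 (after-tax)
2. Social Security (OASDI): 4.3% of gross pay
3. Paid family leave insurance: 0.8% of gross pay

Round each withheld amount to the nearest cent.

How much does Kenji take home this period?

$10,659.56

Social Security (OASDI): $11,250.48 × 0.043 = $483.77
Paid family leave insurance: $11,250.48 × 0.008 = $90.00
Roth 401(k) contribution: $17.15
Total deductions = $483.77 + $90.00 + $17.15 = $590.92
Net pay = $11,250.48 − $590.92 = $10,659.56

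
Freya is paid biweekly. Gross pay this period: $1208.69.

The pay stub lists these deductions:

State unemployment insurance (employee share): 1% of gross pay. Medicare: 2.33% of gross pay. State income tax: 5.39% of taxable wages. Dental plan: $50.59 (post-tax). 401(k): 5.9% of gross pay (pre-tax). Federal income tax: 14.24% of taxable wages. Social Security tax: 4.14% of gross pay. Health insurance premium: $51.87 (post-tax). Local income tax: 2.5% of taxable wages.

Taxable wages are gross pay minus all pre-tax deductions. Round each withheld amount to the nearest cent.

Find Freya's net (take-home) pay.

401(k): $1208.69 × 0.059 = $71.31
Taxable wages = $1208.69 − $71.31 = $1137.38
State income tax: $1137.38 × 0.0539 = $61.30
Federal income tax: $1137.38 × 0.1424 = $161.96
Local income tax: $1137.38 × 0.025 = $28.43
State unemployment insurance (employee share): $1208.69 × 0.01 = $12.09
Medicare: $1208.69 × 0.0233 = $28.16
Social Security tax: $1208.69 × 0.0414 = $50.04
Health insurance premium: $51.87
Dental plan: $50.59
Total deductions = $71.31 + $61.30 + $161.96 + $28.43 + $12.09 + $28.16 + $50.04 + $51.87 + $50.59 = $515.75
Net pay = $1208.69 − $515.75 = $692.94

$692.94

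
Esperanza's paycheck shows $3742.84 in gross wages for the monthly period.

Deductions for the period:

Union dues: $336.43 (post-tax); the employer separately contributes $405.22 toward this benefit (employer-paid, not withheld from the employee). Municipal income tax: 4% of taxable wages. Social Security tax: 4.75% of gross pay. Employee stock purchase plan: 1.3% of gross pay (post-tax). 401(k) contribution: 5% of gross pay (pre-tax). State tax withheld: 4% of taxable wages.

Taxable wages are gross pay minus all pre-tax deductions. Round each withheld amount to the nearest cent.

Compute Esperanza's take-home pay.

$2708.37

401(k) contribution: $3742.84 × 0.05 = $187.14
Taxable wages = $3742.84 − $187.14 = $3555.70
Municipal income tax: $3555.70 × 0.04 = $142.23
State tax withheld: $3555.70 × 0.04 = $142.23
Social Security tax: $3742.84 × 0.0475 = $177.78
Union dues: $336.43
Employee stock purchase plan: $3742.84 × 0.013 = $48.66
(Employer's $405.22 toward union dues is not withheld from the employee.)
Total deductions = $187.14 + $142.23 + $142.23 + $177.78 + $336.43 + $48.66 = $1034.47
Net pay = $3742.84 − $1034.47 = $2708.37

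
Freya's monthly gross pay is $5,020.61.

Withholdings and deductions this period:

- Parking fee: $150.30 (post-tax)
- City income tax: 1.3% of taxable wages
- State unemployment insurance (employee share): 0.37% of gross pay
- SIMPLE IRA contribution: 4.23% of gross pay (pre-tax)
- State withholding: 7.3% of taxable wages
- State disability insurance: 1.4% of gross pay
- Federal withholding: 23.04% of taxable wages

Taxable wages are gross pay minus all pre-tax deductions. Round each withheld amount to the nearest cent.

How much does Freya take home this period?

$3,047.74

SIMPLE IRA contribution: $5,020.61 × 0.0423 = $212.37
Taxable wages = $5,020.61 − $212.37 = $4,808.24
City income tax: $4,808.24 × 0.013 = $62.51
State withholding: $4,808.24 × 0.073 = $351.00
Federal withholding: $4,808.24 × 0.2304 = $1,107.82
State disability insurance: $5,020.61 × 0.014 = $70.29
State unemployment insurance (employee share): $5,020.61 × 0.0037 = $18.58
Parking fee: $150.30
Total deductions = $212.37 + $62.51 + $351.00 + $1,107.82 + $70.29 + $18.58 + $150.30 = $1,972.87
Net pay = $5,020.61 − $1,972.87 = $3,047.74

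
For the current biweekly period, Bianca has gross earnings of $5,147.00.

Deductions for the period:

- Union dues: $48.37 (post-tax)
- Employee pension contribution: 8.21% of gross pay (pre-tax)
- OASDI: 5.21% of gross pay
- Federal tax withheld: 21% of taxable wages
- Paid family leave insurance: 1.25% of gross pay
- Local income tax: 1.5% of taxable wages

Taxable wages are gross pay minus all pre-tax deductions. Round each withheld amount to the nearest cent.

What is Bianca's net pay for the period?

Employee pension contribution: $5,147.00 × 0.0821 = $422.57
Taxable wages = $5,147.00 − $422.57 = $4,724.43
Federal tax withheld: $4,724.43 × 0.21 = $992.13
Local income tax: $4,724.43 × 0.015 = $70.87
OASDI: $5,147.00 × 0.0521 = $268.16
Paid family leave insurance: $5,147.00 × 0.0125 = $64.34
Union dues: $48.37
Total deductions = $422.57 + $992.13 + $70.87 + $268.16 + $64.34 + $48.37 = $1,866.44
Net pay = $5,147.00 − $1,866.44 = $3,280.56

$3,280.56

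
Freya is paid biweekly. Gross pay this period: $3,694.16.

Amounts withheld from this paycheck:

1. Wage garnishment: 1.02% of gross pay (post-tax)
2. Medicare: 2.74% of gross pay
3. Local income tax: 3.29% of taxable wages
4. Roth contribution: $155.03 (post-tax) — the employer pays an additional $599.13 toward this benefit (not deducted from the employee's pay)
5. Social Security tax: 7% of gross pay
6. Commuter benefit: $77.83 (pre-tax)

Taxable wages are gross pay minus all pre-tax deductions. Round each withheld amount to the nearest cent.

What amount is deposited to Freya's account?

Commuter benefit: $77.83
Taxable wages = $3,694.16 − $77.83 = $3,616.33
Local income tax: $3,616.33 × 0.0329 = $118.98
Medicare: $3,694.16 × 0.0274 = $101.22
Social Security tax: $3,694.16 × 0.07 = $258.59
Roth contribution: $155.03
Wage garnishment: $3,694.16 × 0.0102 = $37.68
(Employer's $599.13 toward Roth contribution is not withheld from the employee.)
Total deductions = $77.83 + $118.98 + $101.22 + $258.59 + $155.03 + $37.68 = $749.33
Net pay = $3,694.16 − $749.33 = $2,944.83

$2,944.83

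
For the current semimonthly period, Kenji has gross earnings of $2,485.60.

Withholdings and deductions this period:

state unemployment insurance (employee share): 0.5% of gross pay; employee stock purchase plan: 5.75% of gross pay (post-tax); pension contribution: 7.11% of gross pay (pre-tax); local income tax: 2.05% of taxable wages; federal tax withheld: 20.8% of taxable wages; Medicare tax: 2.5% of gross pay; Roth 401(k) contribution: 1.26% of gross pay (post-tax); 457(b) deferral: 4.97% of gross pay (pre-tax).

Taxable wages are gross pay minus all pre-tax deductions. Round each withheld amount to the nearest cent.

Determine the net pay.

$1,437.18

Pension contribution: $2,485.60 × 0.0711 = $176.73
457(b) deferral: $2,485.60 × 0.0497 = $123.53
Pre-tax total = $176.73 + $123.53 = $300.26
Taxable wages = $2,485.60 − $300.26 = $2,185.34
Local income tax: $2,185.34 × 0.0205 = $44.80
Federal tax withheld: $2,185.34 × 0.208 = $454.55
State unemployment insurance (employee share): $2,485.60 × 0.005 = $12.43
Medicare tax: $2,485.60 × 0.025 = $62.14
Roth 401(k) contribution: $2,485.60 × 0.0126 = $31.32
Employee stock purchase plan: $2,485.60 × 0.0575 = $142.92
Total deductions = $176.73 + $123.53 + $44.80 + $454.55 + $12.43 + $62.14 + $31.32 + $142.92 = $1,048.42
Net pay = $2,485.60 − $1,048.42 = $1,437.18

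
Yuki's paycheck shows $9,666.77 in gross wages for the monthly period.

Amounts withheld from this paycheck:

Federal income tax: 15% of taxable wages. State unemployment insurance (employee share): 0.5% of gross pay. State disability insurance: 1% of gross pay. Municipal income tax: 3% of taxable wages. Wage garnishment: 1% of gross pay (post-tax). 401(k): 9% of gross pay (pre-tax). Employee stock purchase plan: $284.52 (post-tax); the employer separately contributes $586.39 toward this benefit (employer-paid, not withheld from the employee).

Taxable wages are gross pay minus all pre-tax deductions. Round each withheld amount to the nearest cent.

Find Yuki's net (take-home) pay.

$6,687.16

401(k): $9,666.77 × 0.09 = $870.01
Taxable wages = $9,666.77 − $870.01 = $8,796.76
Municipal income tax: $8,796.76 × 0.03 = $263.90
Federal income tax: $8,796.76 × 0.15 = $1,319.51
State disability insurance: $9,666.77 × 0.01 = $96.67
State unemployment insurance (employee share): $9,666.77 × 0.005 = $48.33
Wage garnishment: $9,666.77 × 0.01 = $96.67
Employee stock purchase plan: $284.52
(Employer's $586.39 toward employee stock purchase plan is not withheld from the employee.)
Total deductions = $870.01 + $263.90 + $1,319.51 + $96.67 + $48.33 + $96.67 + $284.52 = $2,979.61
Net pay = $9,666.77 − $2,979.61 = $6,687.16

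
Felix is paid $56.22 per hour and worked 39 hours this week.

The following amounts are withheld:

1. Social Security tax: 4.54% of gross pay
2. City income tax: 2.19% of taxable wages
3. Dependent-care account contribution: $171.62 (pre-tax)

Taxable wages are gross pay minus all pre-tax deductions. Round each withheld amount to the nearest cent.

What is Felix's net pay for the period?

Gross pay: 39 × $56.22 = $2,192.58
Dependent-care account contribution: $171.62
Taxable wages = $2,192.58 − $171.62 = $2,020.96
City income tax: $2,020.96 × 0.0219 = $44.26
Social Security tax: $2,192.58 × 0.0454 = $99.54
Total deductions = $171.62 + $44.26 + $99.54 = $315.42
Net pay = $2,192.58 − $315.42 = $1,877.16

$1,877.16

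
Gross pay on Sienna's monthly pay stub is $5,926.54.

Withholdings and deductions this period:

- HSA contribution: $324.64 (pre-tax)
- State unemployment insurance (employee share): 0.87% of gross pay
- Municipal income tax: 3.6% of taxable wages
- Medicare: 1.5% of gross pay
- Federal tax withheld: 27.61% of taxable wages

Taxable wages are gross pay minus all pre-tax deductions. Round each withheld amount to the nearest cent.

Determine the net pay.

$3,713.09

HSA contribution: $324.64
Taxable wages = $5,926.54 − $324.64 = $5,601.90
Municipal income tax: $5,601.90 × 0.036 = $201.67
Federal tax withheld: $5,601.90 × 0.2761 = $1,546.68
Medicare: $5,926.54 × 0.015 = $88.90
State unemployment insurance (employee share): $5,926.54 × 0.0087 = $51.56
Total deductions = $324.64 + $201.67 + $1,546.68 + $88.90 + $51.56 = $2,213.45
Net pay = $5,926.54 − $2,213.45 = $3,713.09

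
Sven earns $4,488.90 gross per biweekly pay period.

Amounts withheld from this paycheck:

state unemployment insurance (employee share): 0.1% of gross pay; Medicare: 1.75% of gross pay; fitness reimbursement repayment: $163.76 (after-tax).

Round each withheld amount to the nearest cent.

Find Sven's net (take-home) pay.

Medicare: $4,488.90 × 0.0175 = $78.56
State unemployment insurance (employee share): $4,488.90 × 0.001 = $4.49
Fitness reimbursement repayment: $163.76
Total deductions = $78.56 + $4.49 + $163.76 = $246.81
Net pay = $4,488.90 − $246.81 = $4,242.09

$4,242.09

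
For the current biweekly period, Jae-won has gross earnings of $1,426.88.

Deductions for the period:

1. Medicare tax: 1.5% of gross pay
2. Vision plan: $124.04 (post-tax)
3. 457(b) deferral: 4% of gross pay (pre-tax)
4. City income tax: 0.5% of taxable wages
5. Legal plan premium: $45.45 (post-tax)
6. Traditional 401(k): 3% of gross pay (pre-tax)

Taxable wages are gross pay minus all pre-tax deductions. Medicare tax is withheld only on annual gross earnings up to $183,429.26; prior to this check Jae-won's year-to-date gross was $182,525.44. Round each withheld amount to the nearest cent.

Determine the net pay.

457(b) deferral: $1,426.88 × 0.04 = $57.08
Traditional 401(k): $1,426.88 × 0.03 = $42.81
Pre-tax total = $57.08 + $42.81 = $99.89
Taxable wages = $1,426.88 − $99.89 = $1,326.99
City income tax: $1,326.99 × 0.005 = $6.63
Medicare tax: only $183,429.26 − $182,525.44 = $903.82 of this check is subject → $903.82 × 0.015 = $13.56
Legal plan premium: $45.45
Vision plan: $124.04
Total deductions = $57.08 + $42.81 + $6.63 + $13.56 + $45.45 + $124.04 = $289.57
Net pay = $1,426.88 − $289.57 = $1,137.31

$1,137.31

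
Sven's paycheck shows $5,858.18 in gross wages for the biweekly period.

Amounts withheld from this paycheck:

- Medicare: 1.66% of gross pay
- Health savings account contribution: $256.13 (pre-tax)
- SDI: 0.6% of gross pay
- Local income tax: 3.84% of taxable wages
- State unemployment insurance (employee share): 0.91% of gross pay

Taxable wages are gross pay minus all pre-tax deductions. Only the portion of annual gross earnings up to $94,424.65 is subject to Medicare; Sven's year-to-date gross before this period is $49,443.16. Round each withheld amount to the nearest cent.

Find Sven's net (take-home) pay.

$5,201.22

Health savings account contribution: $256.13
Taxable wages = $5,858.18 − $256.13 = $5,602.05
Local income tax: $5,602.05 × 0.0384 = $215.12
State unemployment insurance (employee share): $5,858.18 × 0.0091 = $53.31
Medicare: cap not yet reached, full $5,858.18 is subject → $5,858.18 × 0.0166 = $97.25
SDI: $5,858.18 × 0.006 = $35.15
Total deductions = $256.13 + $215.12 + $53.31 + $97.25 + $35.15 = $656.96
Net pay = $5,858.18 − $656.96 = $5,201.22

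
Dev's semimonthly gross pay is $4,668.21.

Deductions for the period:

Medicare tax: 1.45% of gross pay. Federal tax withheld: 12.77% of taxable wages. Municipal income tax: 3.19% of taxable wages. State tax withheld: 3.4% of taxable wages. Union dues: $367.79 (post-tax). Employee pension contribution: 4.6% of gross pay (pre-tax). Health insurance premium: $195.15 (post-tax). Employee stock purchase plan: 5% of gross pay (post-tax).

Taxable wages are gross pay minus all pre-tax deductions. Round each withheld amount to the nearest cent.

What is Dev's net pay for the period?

$2,727.23

Employee pension contribution: $4,668.21 × 0.046 = $214.74
Taxable wages = $4,668.21 − $214.74 = $4,453.47
Federal tax withheld: $4,453.47 × 0.1277 = $568.71
Municipal income tax: $4,453.47 × 0.0319 = $142.07
State tax withheld: $4,453.47 × 0.034 = $151.42
Medicare tax: $4,668.21 × 0.0145 = $67.69
Health insurance premium: $195.15
Employee stock purchase plan: $4,668.21 × 0.05 = $233.41
Union dues: $367.79
Total deductions = $214.74 + $568.71 + $142.07 + $151.42 + $67.69 + $195.15 + $233.41 + $367.79 = $1,940.98
Net pay = $4,668.21 − $1,940.98 = $2,727.23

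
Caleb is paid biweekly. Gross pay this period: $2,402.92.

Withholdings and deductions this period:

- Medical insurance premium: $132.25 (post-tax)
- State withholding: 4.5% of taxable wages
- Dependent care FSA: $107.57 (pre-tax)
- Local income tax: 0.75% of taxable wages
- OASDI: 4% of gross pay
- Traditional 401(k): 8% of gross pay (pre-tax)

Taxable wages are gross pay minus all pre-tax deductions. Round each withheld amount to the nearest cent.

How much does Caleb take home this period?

Dependent care FSA: $107.57
Traditional 401(k): $2,402.92 × 0.08 = $192.23
Pre-tax total = $107.57 + $192.23 = $299.80
Taxable wages = $2,402.92 − $299.80 = $2,103.12
Local income tax: $2,103.12 × 0.0075 = $15.77
State withholding: $2,103.12 × 0.045 = $94.64
OASDI: $2,402.92 × 0.04 = $96.12
Medical insurance premium: $132.25
Total deductions = $107.57 + $192.23 + $15.77 + $94.64 + $96.12 + $132.25 = $638.58
Net pay = $2,402.92 − $638.58 = $1,764.34

$1,764.34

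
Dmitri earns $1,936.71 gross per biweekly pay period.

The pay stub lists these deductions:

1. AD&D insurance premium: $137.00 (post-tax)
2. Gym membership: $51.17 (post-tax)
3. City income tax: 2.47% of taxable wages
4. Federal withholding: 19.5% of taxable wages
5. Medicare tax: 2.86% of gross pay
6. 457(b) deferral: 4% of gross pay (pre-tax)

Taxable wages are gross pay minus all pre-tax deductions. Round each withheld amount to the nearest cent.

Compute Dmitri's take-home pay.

$1,207.21

457(b) deferral: $1,936.71 × 0.04 = $77.47
Taxable wages = $1,936.71 − $77.47 = $1,859.24
City income tax: $1,859.24 × 0.0247 = $45.92
Federal withholding: $1,859.24 × 0.195 = $362.55
Medicare tax: $1,936.71 × 0.0286 = $55.39
Gym membership: $51.17
AD&D insurance premium: $137.00
Total deductions = $77.47 + $45.92 + $362.55 + $55.39 + $51.17 + $137.00 = $729.50
Net pay = $1,936.71 − $729.50 = $1,207.21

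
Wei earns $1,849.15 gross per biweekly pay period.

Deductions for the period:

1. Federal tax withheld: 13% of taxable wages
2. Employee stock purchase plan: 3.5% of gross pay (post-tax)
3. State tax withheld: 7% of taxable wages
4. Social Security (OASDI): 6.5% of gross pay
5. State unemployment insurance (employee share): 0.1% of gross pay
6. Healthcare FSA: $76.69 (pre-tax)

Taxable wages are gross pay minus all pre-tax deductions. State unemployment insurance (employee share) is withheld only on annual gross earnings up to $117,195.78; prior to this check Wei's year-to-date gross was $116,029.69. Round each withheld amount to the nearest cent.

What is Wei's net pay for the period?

Healthcare FSA: $76.69
Taxable wages = $1,849.15 − $76.69 = $1,772.46
Federal tax withheld: $1,772.46 × 0.13 = $230.42
State tax withheld: $1,772.46 × 0.07 = $124.07
Social Security (OASDI): $1,849.15 × 0.065 = $120.19
State unemployment insurance (employee share): only $117,195.78 − $116,029.69 = $1,166.09 of this check is subject → $1,166.09 × 0.001 = $1.17
Employee stock purchase plan: $1,849.15 × 0.035 = $64.72
Total deductions = $76.69 + $230.42 + $124.07 + $120.19 + $1.17 + $64.72 = $617.26
Net pay = $1,849.15 − $617.26 = $1,231.89

$1,231.89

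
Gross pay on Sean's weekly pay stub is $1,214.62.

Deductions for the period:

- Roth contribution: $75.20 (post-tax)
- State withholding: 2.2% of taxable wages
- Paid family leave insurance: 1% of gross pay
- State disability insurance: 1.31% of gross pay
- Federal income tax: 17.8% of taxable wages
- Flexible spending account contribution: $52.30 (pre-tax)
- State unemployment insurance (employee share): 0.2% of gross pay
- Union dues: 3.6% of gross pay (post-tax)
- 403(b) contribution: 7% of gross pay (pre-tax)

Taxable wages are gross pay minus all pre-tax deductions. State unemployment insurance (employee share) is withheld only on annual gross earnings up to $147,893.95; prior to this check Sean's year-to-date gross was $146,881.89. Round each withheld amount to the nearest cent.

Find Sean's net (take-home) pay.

$712.83

403(b) contribution: $1,214.62 × 0.07 = $85.02
Flexible spending account contribution: $52.30
Pre-tax total = $85.02 + $52.30 = $137.32
Taxable wages = $1,214.62 − $137.32 = $1,077.30
Federal income tax: $1,077.30 × 0.178 = $191.76
State withholding: $1,077.30 × 0.022 = $23.70
State disability insurance: $1,214.62 × 0.0131 = $15.91
State unemployment insurance (employee share): only $147,893.95 − $146,881.89 = $1,012.06 of this check is subject → $1,012.06 × 0.002 = $2.02
Paid family leave insurance: $1,214.62 × 0.01 = $12.15
Union dues: $1,214.62 × 0.036 = $43.73
Roth contribution: $75.20
Total deductions = $85.02 + $52.30 + $191.76 + $23.70 + $15.91 + $2.02 + $12.15 + $43.73 + $75.20 = $501.79
Net pay = $1,214.62 − $501.79 = $712.83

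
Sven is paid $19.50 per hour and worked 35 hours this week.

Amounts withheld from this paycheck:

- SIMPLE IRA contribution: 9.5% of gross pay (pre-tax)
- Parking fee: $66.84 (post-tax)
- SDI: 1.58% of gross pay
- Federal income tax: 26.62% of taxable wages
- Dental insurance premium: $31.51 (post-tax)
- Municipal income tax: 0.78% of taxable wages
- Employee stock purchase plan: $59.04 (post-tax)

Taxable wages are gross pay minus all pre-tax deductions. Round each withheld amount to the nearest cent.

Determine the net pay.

$280.25

Gross pay: 35 × $19.50 = $682.50
SIMPLE IRA contribution: $682.50 × 0.095 = $64.84
Taxable wages = $682.50 − $64.84 = $617.66
Municipal income tax: $617.66 × 0.0078 = $4.82
Federal income tax: $617.66 × 0.2662 = $164.42
SDI: $682.50 × 0.0158 = $10.78
Parking fee: $66.84
Dental insurance premium: $31.51
Employee stock purchase plan: $59.04
Total deductions = $64.84 + $4.82 + $164.42 + $10.78 + $66.84 + $31.51 + $59.04 = $402.25
Net pay = $682.50 − $402.25 = $280.25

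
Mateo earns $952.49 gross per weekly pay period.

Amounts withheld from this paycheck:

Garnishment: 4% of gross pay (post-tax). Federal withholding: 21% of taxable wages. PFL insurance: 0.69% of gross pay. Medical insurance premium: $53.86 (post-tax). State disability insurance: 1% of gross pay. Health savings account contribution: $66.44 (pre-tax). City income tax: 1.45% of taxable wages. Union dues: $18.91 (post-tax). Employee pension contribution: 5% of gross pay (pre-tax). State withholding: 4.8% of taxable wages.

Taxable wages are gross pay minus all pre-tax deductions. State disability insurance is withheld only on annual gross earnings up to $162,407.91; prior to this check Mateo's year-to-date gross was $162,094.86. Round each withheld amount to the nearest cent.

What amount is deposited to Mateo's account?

Health savings account contribution: $66.44
Employee pension contribution: $952.49 × 0.05 = $47.62
Pre-tax total = $66.44 + $47.62 = $114.06
Taxable wages = $952.49 − $114.06 = $838.43
State withholding: $838.43 × 0.048 = $40.24
City income tax: $838.43 × 0.0145 = $12.16
Federal withholding: $838.43 × 0.21 = $176.07
State disability insurance: only $162,407.91 − $162,094.86 = $313.05 of this check is subject → $313.05 × 0.01 = $3.13
PFL insurance: $952.49 × 0.0069 = $6.57
Union dues: $18.91
Garnishment: $952.49 × 0.04 = $38.10
Medical insurance premium: $53.86
Total deductions = $66.44 + $47.62 + $40.24 + $12.16 + $176.07 + $3.13 + $6.57 + $18.91 + $38.10 + $53.86 = $463.10
Net pay = $952.49 − $463.10 = $489.39

$489.39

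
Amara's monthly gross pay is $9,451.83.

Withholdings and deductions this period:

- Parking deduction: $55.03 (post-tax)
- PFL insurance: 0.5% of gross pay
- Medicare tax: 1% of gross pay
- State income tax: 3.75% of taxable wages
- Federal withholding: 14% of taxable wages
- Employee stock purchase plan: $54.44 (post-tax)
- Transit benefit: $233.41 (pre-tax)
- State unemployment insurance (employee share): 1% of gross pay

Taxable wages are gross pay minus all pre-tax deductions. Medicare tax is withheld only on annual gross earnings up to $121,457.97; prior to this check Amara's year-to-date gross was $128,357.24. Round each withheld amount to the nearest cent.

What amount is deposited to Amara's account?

Transit benefit: $233.41
Taxable wages = $9,451.83 − $233.41 = $9,218.42
State income tax: $9,218.42 × 0.0375 = $345.69
Federal withholding: $9,218.42 × 0.14 = $1,290.58
State unemployment insurance (employee share): $9,451.83 × 0.01 = $94.52
Medicare tax: annual cap $121,457.97 already reached (YTD $128,357.24), so $0.00
PFL insurance: $9,451.83 × 0.005 = $47.26
Employee stock purchase plan: $54.44
Parking deduction: $55.03
Total deductions = $233.41 + $345.69 + $1,290.58 + $94.52 + $0.00 + $47.26 + $54.44 + $55.03 = $2,120.93
Net pay = $9,451.83 − $2,120.93 = $7,330.90

$7,330.90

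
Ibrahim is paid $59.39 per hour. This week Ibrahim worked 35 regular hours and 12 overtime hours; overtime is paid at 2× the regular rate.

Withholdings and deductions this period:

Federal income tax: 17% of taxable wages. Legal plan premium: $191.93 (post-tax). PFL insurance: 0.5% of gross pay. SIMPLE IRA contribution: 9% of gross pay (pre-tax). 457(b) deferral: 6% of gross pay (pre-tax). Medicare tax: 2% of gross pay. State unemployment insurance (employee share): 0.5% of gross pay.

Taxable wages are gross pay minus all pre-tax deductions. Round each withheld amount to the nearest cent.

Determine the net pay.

Regular pay: 35 × $59.39 = $2,078.65
Overtime pay: 12 × $59.39 × 2 = $1,425.36
Gross pay = $2,078.65 + $1,425.36 = $3,504.01
SIMPLE IRA contribution: $3,504.01 × 0.09 = $315.36
457(b) deferral: $3,504.01 × 0.06 = $210.24
Pre-tax total = $315.36 + $210.24 = $525.60
Taxable wages = $3,504.01 − $525.60 = $2,978.41
Federal income tax: $2,978.41 × 0.17 = $506.33
PFL insurance: $3,504.01 × 0.005 = $17.52
State unemployment insurance (employee share): $3,504.01 × 0.005 = $17.52
Medicare tax: $3,504.01 × 0.02 = $70.08
Legal plan premium: $191.93
Total deductions = $315.36 + $210.24 + $506.33 + $17.52 + $17.52 + $70.08 + $191.93 = $1,328.98
Net pay = $3,504.01 − $1,328.98 = $2,175.03

$2,175.03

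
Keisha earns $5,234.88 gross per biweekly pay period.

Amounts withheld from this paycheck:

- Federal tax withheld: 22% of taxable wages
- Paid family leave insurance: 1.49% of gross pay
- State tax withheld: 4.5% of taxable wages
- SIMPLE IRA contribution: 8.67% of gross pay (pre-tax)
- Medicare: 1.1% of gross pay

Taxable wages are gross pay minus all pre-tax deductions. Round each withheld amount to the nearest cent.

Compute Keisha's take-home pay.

SIMPLE IRA contribution: $5,234.88 × 0.0867 = $453.86
Taxable wages = $5,234.88 − $453.86 = $4,781.02
Federal tax withheld: $4,781.02 × 0.22 = $1,051.82
State tax withheld: $4,781.02 × 0.045 = $215.15
Medicare: $5,234.88 × 0.011 = $57.58
Paid family leave insurance: $5,234.88 × 0.0149 = $78.00
Total deductions = $453.86 + $1,051.82 + $215.15 + $57.58 + $78.00 = $1,856.41
Net pay = $5,234.88 − $1,856.41 = $3,378.47

$3,378.47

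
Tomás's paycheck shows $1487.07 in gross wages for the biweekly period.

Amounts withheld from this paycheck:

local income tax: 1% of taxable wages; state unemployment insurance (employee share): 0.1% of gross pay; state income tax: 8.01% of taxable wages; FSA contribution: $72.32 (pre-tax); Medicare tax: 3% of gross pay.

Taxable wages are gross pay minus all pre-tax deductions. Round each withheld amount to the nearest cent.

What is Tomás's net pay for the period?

$1241.18

FSA contribution: $72.32
Taxable wages = $1487.07 − $72.32 = $1414.75
Local income tax: $1414.75 × 0.01 = $14.15
State income tax: $1414.75 × 0.0801 = $113.32
Medicare tax: $1487.07 × 0.03 = $44.61
State unemployment insurance (employee share): $1487.07 × 0.001 = $1.49
Total deductions = $72.32 + $14.15 + $113.32 + $44.61 + $1.49 = $245.89
Net pay = $1487.07 − $245.89 = $1241.18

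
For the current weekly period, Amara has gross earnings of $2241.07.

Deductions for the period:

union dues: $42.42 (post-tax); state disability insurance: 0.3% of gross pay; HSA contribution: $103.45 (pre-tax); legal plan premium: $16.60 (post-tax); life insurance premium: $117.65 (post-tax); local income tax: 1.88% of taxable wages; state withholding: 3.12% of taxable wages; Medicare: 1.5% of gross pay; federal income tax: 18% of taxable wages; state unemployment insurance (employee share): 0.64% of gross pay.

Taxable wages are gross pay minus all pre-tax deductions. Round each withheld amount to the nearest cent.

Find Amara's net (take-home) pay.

$1414.62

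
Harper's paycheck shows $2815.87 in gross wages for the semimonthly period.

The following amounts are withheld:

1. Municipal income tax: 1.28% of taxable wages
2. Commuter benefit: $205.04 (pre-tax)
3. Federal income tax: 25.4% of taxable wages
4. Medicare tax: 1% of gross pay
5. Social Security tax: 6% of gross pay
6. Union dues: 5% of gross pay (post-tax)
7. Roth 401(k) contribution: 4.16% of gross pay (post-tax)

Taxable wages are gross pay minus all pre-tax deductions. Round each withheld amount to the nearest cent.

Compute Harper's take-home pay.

$1459.22

Commuter benefit: $205.04
Taxable wages = $2815.87 − $205.04 = $2610.83
Municipal income tax: $2610.83 × 0.0128 = $33.42
Federal income tax: $2610.83 × 0.254 = $663.15
Medicare tax: $2815.87 × 0.01 = $28.16
Social Security tax: $2815.87 × 0.06 = $168.95
Union dues: $2815.87 × 0.05 = $140.79
Roth 401(k) contribution: $2815.87 × 0.0416 = $117.14
Total deductions = $205.04 + $33.42 + $663.15 + $28.16 + $168.95 + $140.79 + $117.14 = $1356.65
Net pay = $2815.87 − $1356.65 = $1459.22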